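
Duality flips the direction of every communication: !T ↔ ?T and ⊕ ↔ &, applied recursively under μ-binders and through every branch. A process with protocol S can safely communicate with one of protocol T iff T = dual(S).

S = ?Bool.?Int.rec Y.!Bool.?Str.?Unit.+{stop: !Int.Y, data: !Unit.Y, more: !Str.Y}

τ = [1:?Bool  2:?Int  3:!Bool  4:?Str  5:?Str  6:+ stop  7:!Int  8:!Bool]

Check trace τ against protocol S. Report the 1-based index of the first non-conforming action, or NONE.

5

@1 ?Bool  ✓  now at ?Int.rec Y.…
@2 ?Int  ✓  now at rec Y.…
@3 !Bool  ✓  now at ?Str.?Unit.+{stop: !Int.rec Y.…, data: !Unit.rec Y.…, more: !Str.rec Y.…}
@4 ?Str  ✓  now at ?Unit.+{stop: !Int.rec Y.…, data: !Unit.rec Y.…, more: !Str.rec Y.…}
@5 got ?Str, protocol expects ?Unit  ✗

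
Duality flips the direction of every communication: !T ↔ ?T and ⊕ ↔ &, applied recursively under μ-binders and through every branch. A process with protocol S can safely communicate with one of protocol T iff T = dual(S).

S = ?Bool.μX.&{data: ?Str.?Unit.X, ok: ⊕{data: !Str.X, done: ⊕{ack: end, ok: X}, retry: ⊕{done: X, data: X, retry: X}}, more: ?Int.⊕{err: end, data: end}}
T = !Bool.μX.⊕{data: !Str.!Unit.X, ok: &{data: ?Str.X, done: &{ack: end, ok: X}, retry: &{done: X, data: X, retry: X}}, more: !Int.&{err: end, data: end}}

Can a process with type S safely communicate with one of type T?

YES

?Bool ‖ !Bool  ✓
  μX ‖ μX  ✓ (binder kept)
    &{data,ok,more} ‖ ⊕{data,ok,more}  ✓ labels match
      [data]
        ?Str ‖ !Str  ✓
          ?Unit ‖ !Unit  ✓
            X ‖ X  ✓
      [ok]
        ⊕{data,done,retry} ‖ &{data,done,retry}  ✓ labels match
          [data]
            !Str ‖ ?Str  ✓
              X ‖ X  ✓
          [done]
            ⊕{ack,ok} ‖ &{ack,ok}  ✓ labels match
              [ack]
                end ‖ end  ✓
              [ok]
                X ‖ X  ✓
          [retry]
            ⊕{done,data,retry} ‖ &{done,data,retry}  ✓ labels match
              [done]
                X ‖ X  ✓
              [data]
                X ‖ X  ✓
              [retry]
                X ‖ X  ✓
      [more]
        ?Int ‖ !Int  ✓
          ⊕{err,data} ‖ &{err,data}  ✓ labels match
            [err]
              end ‖ end  ✓
            [data]
              end ‖ end  ✓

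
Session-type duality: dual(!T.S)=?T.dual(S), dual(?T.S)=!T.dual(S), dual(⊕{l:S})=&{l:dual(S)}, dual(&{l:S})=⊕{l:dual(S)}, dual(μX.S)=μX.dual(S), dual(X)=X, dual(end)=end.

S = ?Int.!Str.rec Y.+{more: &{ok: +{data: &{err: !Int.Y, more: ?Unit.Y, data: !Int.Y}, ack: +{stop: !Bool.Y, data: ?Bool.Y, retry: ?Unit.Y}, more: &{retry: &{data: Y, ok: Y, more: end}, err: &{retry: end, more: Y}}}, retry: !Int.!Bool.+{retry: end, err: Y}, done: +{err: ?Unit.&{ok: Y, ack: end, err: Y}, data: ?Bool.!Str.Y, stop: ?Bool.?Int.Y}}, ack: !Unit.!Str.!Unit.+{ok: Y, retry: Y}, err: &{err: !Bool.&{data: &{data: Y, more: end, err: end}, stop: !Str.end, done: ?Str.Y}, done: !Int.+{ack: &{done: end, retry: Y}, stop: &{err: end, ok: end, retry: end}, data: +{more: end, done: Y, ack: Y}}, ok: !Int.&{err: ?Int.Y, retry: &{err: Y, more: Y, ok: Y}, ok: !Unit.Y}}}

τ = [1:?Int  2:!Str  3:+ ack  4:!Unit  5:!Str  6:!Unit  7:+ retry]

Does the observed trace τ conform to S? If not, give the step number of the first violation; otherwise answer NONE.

NONE

step 1: ?Int  match  now at !Str.rec Y.…
step 2: !Str  match  now at rec Y.…
step 3: + ack  match  now at !Unit.!Str.!Unit.+{ok: rec Y.…, retry: rec Y.…}
step 4: !Unit  match  now at !Str.!Unit.+{ok: rec Y.…, retry: rec Y.…}
step 5: !Str  match  now at !Unit.+{ok: rec Y.…, retry: rec Y.…}
step 6: !Unit  match  now at +{ok: rec Y.…, retry: rec Y.…}
step 7: + retry  match  now at rec Y.…
τ conforms to S (length 7)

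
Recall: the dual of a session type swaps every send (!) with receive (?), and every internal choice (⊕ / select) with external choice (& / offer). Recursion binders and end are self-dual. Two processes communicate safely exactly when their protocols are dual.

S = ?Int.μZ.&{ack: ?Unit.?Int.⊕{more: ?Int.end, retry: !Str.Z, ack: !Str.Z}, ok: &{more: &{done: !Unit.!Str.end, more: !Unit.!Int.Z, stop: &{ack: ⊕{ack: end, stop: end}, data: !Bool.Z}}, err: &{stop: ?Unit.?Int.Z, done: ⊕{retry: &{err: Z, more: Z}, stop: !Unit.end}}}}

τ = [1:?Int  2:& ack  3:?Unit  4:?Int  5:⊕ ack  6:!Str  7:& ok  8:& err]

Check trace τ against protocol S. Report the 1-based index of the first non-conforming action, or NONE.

NONE

step 1: ?Int  ✓  state: μZ.…
step 2: & ack  ✓  state: ?Unit.?Int.⊕{more: ?Int.end, retry: !Str.μZ.…, ack: !Str.μZ.…}
step 3: ?Unit  ✓  state: ?Int.⊕{more: ?Int.end, retry: !Str.μZ.…, ack: !Str.μZ.…}
step 4: ?Int  ✓  state: ⊕{more: ?Int.end, retry: !Str.μZ.…, ack: !Str.μZ.…}
step 5: ⊕ ack  ✓  state: !Str.μZ.…
step 6: !Str  ✓  state: μZ.…
step 7: & ok  ✓  state: &{more: &{done: !Unit.!Str.end, more: !Unit.!Int.μZ.…, stop: &{ack: ⊕{ack: end, stop: end}, data: !Bool.μZ.…}}, err: &{stop: ?Unit.?Int.μZ.…, done: ⊕{retry: &{err: μZ.…, more: μZ.…}, stop: !Unit.end}}}
step 8: & err  ✓  state: &{stop: ?Unit.?Int.μZ.…, done: ⊕{retry: &{err: μZ.…, more: μZ.…}, stop: !Unit.end}}
all 8 steps conform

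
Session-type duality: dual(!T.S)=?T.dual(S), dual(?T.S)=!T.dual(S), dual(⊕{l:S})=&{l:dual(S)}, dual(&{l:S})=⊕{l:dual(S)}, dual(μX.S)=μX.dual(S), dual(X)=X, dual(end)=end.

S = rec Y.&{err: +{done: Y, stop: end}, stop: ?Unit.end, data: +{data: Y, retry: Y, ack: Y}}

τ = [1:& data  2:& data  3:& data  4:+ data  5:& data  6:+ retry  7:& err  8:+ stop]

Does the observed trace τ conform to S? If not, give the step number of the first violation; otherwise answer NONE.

step 1: & data  ✓  now at +{data: rec Y.…, retry: rec Y.…, ack: rec Y.…}
step 2: got & data, protocol expects + data or + retry or + ack  ✗

2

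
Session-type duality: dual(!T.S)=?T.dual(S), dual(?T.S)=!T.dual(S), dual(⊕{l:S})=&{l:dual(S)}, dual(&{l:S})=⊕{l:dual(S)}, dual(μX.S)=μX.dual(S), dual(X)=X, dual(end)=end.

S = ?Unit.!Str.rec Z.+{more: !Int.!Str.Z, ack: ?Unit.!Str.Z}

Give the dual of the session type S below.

!Unit.?Str.rec Z.&{more: ?Int.?Str.Z, ack: !Unit.?Str.Z}

?Unit ↦ !Unit
  !Str ↦ ?Str
    rec Z ↦ rec Z  (binder kept)
      +{more,ack} ↦ &{more,ack}  (select→offer)
        [more]
          !Int ↦ ?Int
            !Str ↦ ?Str
              Z ↦ Z
        [ack]
          ?Unit ↦ !Unit
            !Str ↦ ?Str
              Z ↦ Z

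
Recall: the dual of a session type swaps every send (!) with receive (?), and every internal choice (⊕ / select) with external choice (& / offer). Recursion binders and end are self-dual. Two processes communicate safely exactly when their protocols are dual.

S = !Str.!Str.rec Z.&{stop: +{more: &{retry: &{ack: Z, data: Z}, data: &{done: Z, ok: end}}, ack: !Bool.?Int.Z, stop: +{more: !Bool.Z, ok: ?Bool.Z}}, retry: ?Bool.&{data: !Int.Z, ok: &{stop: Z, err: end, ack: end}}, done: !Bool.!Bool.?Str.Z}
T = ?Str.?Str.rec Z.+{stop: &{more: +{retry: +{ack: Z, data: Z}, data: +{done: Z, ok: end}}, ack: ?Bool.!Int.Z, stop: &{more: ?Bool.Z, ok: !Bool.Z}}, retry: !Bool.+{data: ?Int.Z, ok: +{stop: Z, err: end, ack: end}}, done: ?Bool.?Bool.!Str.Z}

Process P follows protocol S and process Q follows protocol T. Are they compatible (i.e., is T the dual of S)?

!Str vs ?Str  match
  !Str vs ?Str  match
    rec Z vs rec Z  match (binder kept)
      &{stop,retry,done} vs +{stop,retry,done}  match same labels
        [stop]
          +{more,ack,stop} vs &{more,ack,stop}  match same labels
            [more]
              &{retry,data} vs +{retry,data}  match same labels
                [retry]
                  &{ack,data} vs +{ack,data}  match same labels
                    [ack]
                      Z vs Z  match
                    [data]
                      Z vs Z  match
                [data]
                  &{done,ok} vs +{done,ok}  match same labels
                    [done]
                      Z vs Z  match
                    [ok]
                      end vs end  match
            [ack]
              !Bool vs ?Bool  match
                ?Int vs !Int  match
                  Z vs Z  match
            [stop]
              +{more,ok} vs &{more,ok}  match same labels
                [more]
                  !Bool vs ?Bool  match
                    Z vs Z  match
                [ok]
                  ?Bool vs !Bool  match
                    Z vs Z  match
        [retry]
          ?Bool vs !Bool  match
            &{data,ok} vs +{data,ok}  match same labels
              [data]
                !Int vs ?Int  match
                  Z vs Z  match
              [ok]
                &{stop,err,ack} vs +{stop,err,ack}  match same labels
                  [stop]
                    Z vs Z  match
                  [err]
                    end vs end  match
                  [ack]
                    end vs end  match
        [done]
          !Bool vs ?Bool  match
            !Bool vs ?Bool  match
              ?Str vs !Str  match
                Z vs Z  match

YES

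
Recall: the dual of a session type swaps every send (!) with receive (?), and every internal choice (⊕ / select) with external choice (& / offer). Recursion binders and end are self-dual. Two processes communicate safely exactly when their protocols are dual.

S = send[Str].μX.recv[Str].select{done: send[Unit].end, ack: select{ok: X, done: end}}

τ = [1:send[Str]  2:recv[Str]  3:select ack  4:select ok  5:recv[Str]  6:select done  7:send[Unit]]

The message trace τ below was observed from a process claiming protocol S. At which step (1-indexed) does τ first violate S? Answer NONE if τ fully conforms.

[1] send[Str]  ok  now at μX.…
[2] recv[Str]  ok  now at select{done: send[Unit].end, ack: select{ok: μX.…, done: end}}
[3] select ack  ok  now at select{ok: μX.…, done: end}
[4] select ok  ok  now at μX.…
[5] recv[Str]  ok  now at select{done: send[Unit].end, ack: select{ok: μX.…, done: end}}
[6] select done  ok  now at send[Unit].end
[7] send[Unit]  ok  now at end
τ conforms to S (length 7)

NONE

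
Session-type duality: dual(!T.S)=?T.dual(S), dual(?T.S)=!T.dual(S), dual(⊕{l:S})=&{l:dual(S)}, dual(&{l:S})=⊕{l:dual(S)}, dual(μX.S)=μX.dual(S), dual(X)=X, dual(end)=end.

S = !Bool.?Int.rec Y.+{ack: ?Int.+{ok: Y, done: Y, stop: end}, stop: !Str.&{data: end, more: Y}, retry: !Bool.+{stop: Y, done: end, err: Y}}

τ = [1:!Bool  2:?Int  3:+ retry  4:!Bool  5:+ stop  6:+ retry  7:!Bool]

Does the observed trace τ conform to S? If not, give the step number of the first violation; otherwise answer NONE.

NONE

@1 !Bool  ok  residual = ?Int.rec Y.…
@2 ?Int  ok  residual = rec Y.…
@3 + retry  ok  residual = !Bool.+{stop: rec Y.…, done: end, err: rec Y.…}
@4 !Bool  ok  residual = +{stop: rec Y.…, done: end, err: rec Y.…}
@5 + stop  ok  residual = rec Y.…
@6 + retry  ok  residual = !Bool.+{stop: rec Y.…, done: end, err: rec Y.…}
@7 !Bool  ok  residual = +{stop: rec Y.…, done: end, err: rec Y.…}
trace exhausted — no violation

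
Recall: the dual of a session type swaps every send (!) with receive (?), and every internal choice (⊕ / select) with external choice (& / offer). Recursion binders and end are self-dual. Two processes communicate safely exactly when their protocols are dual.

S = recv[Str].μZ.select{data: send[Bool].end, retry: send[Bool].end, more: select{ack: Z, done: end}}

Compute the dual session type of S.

recv[Str] ↦ send[Str]
  μZ ↦ μZ  (binder kept)
    select{data,retry,more} ↦ offer{data,retry,more}  (internal→external)
      • data:
        send[Bool] ↦ recv[Bool]
          dual(end) = end
      • retry:
        send[Bool] ↦ recv[Bool]
          dual(end) = end
      • more:
        select{ack,done} ↦ offer{ack,done}  (internal→external)
          • ack:
            dual(Z) = Z
          • done:
            dual(end) = end

send[Str].μZ.offer{data: recv[Bool].end, retry: recv[Bool].end, more: offer{ack: Z, done: end}}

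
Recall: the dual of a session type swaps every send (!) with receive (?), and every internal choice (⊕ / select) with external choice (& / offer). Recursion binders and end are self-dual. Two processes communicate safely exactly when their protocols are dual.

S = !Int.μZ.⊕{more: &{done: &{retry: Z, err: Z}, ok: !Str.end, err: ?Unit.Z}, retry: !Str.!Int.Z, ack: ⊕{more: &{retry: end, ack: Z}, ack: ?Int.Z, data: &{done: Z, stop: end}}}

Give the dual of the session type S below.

!Int → ?Int
  μZ → μZ  (μ self-dual)
    ⊕{more,retry,ack} → &{more,retry,ack}  (internal→external)
      • more:
        &{done,ok,err} → ⊕{done,ok,err}  (&→⊕)
          • done:
            &{retry,err} → ⊕{retry,err}  (&→⊕)
              • retry:
                Z self-dual
              • err:
                Z self-dual
          • ok:
            !Str → ?Str
              end self-dual
          • err:
            ?Unit → !Unit
              Z self-dual
      • retry:
        !Str → ?Str
          !Int → ?Int
            Z self-dual
      • ack:
        ⊕{more,ack,data} → &{more,ack,data}  (internal→external)
          • more:
            &{retry,ack} → ⊕{retry,ack}  (&→⊕)
              • retry:
                end self-dual
              • ack:
                Z self-dual
          • ack:
            ?Int → !Int
              Z self-dual
          • data:
            &{done,stop} → ⊕{done,stop}  (&→⊕)
              • done:
                Z self-dual
              • stop:
                end self-dual

?Int.μZ.&{more: ⊕{done: ⊕{retry: Z, err: Z}, ok: ?Str.end, err: !Unit.Z}, retry: ?Str.?Int.Z, ack: &{more: ⊕{retry: end, ack: Z}, ack: !Int.Z, data: ⊕{done: Z, stop: end}}}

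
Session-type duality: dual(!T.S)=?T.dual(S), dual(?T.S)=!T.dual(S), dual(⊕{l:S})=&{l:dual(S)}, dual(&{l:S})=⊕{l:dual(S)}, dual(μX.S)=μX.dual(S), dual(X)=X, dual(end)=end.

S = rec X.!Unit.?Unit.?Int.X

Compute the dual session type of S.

rec X.?Unit.!Unit.!Int.X

rec X ↦ rec X  (binder kept)
  !Unit ↦ ?Unit
    ?Unit ↦ !Unit
      ?Int ↦ !Int
        X ↦ X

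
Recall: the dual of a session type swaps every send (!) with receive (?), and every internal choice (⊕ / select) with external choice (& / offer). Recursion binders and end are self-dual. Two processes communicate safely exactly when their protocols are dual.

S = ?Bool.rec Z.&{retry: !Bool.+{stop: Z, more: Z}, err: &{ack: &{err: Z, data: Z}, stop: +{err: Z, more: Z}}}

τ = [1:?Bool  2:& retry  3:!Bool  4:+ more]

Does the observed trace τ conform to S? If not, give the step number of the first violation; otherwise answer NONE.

NONE

@1 ?Bool  ok  cont: rec Z.…
@2 & retry  ok  cont: !Bool.+{stop: rec Z.…, more: rec Z.…}
@3 !Bool  ok  cont: +{stop: rec Z.…, more: rec Z.…}
@4 + more  ok  cont: rec Z.…
τ conforms to S (length 4)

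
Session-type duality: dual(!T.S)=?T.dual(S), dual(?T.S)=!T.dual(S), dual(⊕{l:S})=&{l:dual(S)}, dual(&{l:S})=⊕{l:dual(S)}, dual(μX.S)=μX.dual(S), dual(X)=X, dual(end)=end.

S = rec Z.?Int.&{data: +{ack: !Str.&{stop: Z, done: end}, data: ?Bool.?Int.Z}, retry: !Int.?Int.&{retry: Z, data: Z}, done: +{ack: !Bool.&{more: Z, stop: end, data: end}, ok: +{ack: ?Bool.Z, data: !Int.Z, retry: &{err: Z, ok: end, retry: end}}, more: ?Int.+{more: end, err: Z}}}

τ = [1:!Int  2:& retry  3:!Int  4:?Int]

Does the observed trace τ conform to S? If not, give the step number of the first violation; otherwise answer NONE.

step 1: got !Int, protocol expects ?Int  ✗

1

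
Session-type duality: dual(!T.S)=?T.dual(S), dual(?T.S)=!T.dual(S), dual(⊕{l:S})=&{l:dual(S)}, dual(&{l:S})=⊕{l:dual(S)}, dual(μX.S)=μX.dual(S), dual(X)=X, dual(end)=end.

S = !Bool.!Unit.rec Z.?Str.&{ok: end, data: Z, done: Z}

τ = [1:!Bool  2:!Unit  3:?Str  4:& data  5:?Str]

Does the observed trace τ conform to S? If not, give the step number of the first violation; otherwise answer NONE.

[1] !Bool  ✓  now at !Unit.rec Z.…
[2] !Unit  ✓  now at rec Z.…
[3] ?Str  ✓  now at &{ok: end, data: rec Z.…, done: rec Z.…}
[4] & data  ✓  now at rec Z.…
[5] ?Str  ✓  now at &{ok: end, data: rec Z.…, done: rec Z.…}
trace exhausted — no violation

NONE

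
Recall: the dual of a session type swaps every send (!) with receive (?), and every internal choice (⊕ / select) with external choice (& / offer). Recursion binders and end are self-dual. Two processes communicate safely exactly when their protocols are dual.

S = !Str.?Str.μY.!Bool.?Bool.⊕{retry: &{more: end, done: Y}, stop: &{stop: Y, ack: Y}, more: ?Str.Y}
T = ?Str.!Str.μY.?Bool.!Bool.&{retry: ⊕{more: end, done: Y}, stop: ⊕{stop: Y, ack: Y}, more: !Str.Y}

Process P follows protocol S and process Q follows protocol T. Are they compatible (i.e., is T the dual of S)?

YES

!Str ‖ ?Str  match
  ?Str ‖ !Str  match
    μY ‖ μY  match (rec unchanged)
      !Bool ‖ ?Bool  match
        ?Bool ‖ !Bool  match
          ⊕{retry,stop,more} ‖ &{retry,stop,more}  match labels match
            case retry:
              &{more,done} ‖ ⊕{more,done}  match labels match
                case more:
                  end ‖ end  match
                case done:
                  Y ‖ Y  match
            case stop:
              &{stop,ack} ‖ ⊕{stop,ack}  match labels match
                case stop:
                  Y ‖ Y  match
                case ack:
                  Y ‖ Y  match
            case more:
              ?Str ‖ !Str  match
                Y ‖ Y  match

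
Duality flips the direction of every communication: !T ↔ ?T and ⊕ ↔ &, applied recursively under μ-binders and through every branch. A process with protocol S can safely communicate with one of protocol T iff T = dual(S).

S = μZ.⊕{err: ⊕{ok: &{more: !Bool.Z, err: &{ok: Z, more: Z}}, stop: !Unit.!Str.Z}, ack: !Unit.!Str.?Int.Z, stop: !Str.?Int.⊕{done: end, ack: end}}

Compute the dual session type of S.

μZ ↦ μZ  (binder kept)
  ⊕{err,ack,stop} ↦ &{err,ack,stop}  (select→offer)
    case err:
      ⊕{ok,stop} ↦ &{ok,stop}  (select→offer)
        case ok:
          &{more,err} ↦ ⊕{more,err}  (external→internal)
            case more:
              !Bool ↦ ?Bool
                dual(Z) = Z
            case err:
              &{ok,more} ↦ ⊕{ok,more}  (external→internal)
                case ok:
                  dual(Z) = Z
                case more:
                  dual(Z) = Z
        case stop:
          !Unit ↦ ?Unit
            !Str ↦ ?Str
              dual(Z) = Z
    case ack:
      !Unit ↦ ?Unit
        !Str ↦ ?Str
          ?Int ↦ !Int
            dual(Z) = Z
    case stop:
      !Str ↦ ?Str
        ?Int ↦ !Int
          ⊕{done,ack} ↦ &{done,ack}  (select→offer)
            case done:
              dual(end) = end
            case ack:
              dual(end) = end

μZ.&{err: &{ok: ⊕{more: ?Bool.Z, err: ⊕{ok: Z, more: Z}}, stop: ?Unit.?Str.Z}, ack: ?Unit.?Str.!Int.Z, stop: ?Str.!Int.&{done: end, ack: end}}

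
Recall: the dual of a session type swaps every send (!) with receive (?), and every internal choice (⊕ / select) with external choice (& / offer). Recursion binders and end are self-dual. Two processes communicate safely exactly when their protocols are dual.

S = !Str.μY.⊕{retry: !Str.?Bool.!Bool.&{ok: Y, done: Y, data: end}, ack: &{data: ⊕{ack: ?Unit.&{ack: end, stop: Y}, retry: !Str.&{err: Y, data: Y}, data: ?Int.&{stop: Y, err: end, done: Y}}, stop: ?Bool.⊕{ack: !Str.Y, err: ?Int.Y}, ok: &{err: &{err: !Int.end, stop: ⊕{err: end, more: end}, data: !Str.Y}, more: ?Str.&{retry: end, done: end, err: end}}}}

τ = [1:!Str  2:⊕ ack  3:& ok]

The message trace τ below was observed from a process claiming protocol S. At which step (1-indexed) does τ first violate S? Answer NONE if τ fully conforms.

step 1: !Str  ✓  residual = μY.…
step 2: ⊕ ack  ✓  residual = &{data: ⊕{ack: ?Unit.&{ack: end, stop: μY.…}, retry: !Str.&{err: μY.…, data: μY.…}, data: ?Int.&{stop: μY.…, err: end, done: μY.…}}, stop: ?Bool.⊕{ack: !Str.μY.…, err: ?Int.μY.…}, ok: &{err: &{err: !Int.end, stop: ⊕{err: end, more: end}, data: !Str.μY.…}, more: ?Str.&{retry: end, done: end, err: end}}}
step 3: & ok  ✓  residual = &{err: &{err: !Int.end, stop: ⊕{err: end, more: end}, data: !Str.μY.…}, more: ?Str.&{retry: end, done: end, err: end}}
τ conforms to S (length 3)

NONE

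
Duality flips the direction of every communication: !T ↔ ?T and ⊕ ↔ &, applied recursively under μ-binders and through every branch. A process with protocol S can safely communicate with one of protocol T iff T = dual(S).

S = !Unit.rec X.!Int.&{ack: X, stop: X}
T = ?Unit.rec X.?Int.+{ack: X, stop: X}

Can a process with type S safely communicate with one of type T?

YES

!Unit | ?Unit  match
  rec X | rec X  match (μ self-dual)
    !Int | ?Int  match
      &{ack,stop} | +{ack,stop}  match label sets agree
        case ack:
          X | X  match
        case stop:
          X | X  match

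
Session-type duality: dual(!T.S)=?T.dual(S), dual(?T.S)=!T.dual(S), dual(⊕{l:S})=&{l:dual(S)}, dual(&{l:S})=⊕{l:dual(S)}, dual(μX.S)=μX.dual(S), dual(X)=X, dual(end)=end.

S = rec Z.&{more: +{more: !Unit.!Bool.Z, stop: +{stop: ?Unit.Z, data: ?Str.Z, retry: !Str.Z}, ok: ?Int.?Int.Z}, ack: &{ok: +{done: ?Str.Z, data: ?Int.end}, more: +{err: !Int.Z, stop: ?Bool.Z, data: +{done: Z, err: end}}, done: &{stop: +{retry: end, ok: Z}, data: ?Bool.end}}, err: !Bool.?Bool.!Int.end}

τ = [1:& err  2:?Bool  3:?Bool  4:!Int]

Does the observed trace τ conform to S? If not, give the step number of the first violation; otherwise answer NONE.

[1] & err  match  cont: !Bool.?Bool.!Int.end
[2] got ?Bool, protocol expects !Bool  ✗

2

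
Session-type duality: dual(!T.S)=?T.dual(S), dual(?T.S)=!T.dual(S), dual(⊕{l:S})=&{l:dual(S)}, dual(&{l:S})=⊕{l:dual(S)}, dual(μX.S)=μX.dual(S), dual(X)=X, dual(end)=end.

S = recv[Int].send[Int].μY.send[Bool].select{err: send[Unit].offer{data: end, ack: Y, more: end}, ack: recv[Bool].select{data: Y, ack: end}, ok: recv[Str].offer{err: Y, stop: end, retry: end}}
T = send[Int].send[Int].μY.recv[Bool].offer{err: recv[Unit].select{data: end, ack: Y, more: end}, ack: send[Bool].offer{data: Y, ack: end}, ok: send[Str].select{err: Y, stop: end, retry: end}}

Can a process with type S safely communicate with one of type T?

NO

recv[Int] | send[Int]  match
  send[Int] | send[Int]  ✗ same direction on both sides — not dual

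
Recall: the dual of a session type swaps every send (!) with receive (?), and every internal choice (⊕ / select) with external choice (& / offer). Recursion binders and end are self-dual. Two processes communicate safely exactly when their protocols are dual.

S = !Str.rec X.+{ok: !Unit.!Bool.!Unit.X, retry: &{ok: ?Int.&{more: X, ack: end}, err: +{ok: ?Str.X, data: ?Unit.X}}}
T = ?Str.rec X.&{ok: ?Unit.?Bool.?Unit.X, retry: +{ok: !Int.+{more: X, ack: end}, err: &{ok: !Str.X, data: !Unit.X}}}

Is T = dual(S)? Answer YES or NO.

YES

!Str | ?Str  ok
  rec X | rec X  ok (μ self-dual)
    +{ok,retry} | &{ok,retry}  ok same labels
      case ok:
        !Unit | ?Unit  ok
          !Bool | ?Bool  ok
            !Unit | ?Unit  ok
              X | X  ok
      case retry:
        &{ok,err} | +{ok,err}  ok same labels
          case ok:
            ?Int | !Int  ok
              &{more,ack} | +{more,ack}  ok same labels
                case more:
                  X | X  ok
                case ack:
                  end | end  ok
          case err:
            +{ok,data} | &{ok,data}  ok same labels
              case ok:
                ?Str | !Str  ok
                  X | X  ok
              case data:
                ?Unit | !Unit  ok
                  X | X  ok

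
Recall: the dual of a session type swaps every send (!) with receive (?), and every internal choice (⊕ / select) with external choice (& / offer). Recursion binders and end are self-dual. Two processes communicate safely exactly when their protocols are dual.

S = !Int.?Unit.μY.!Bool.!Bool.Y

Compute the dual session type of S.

?Int.!Unit.μY.?Bool.?Bool.Y

!Int = ?Int
  ?Unit = !Unit
    μY = μY  (binder kept)
      !Bool = ?Bool
        !Bool = ?Bool
          Y self-dual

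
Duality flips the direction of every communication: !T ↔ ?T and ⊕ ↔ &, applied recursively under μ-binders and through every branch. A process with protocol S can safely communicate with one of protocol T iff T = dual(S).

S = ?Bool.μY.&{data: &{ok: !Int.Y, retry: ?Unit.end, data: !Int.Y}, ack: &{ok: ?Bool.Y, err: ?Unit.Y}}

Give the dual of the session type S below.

?Bool = !Bool
  μY = μY  (rec unchanged)
    &{data,ack} = ⊕{data,ack}  (offer→select)
      case data:
        &{ok,retry,data} = ⊕{ok,retry,data}  (offer→select)
          case ok:
            !Int = ?Int
              Y ↦ Y
          case retry:
            ?Unit = !Unit
              end ↦ end
          case data:
            !Int = ?Int
              Y ↦ Y
      case ack:
        &{ok,err} = ⊕{ok,err}  (offer→select)
          case ok:
            ?Bool = !Bool
              Y ↦ Y
          case err:
            ?Unit = !Unit
              Y ↦ Y

!Bool.μY.⊕{data: ⊕{ok: ?Int.Y, retry: !Unit.end, data: ?Int.Y}, ack: ⊕{ok: !Bool.Y, err: !Unit.Y}}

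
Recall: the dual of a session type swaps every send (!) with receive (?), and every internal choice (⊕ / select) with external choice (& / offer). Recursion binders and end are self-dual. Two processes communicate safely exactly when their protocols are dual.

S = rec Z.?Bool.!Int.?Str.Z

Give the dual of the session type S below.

rec Z = rec Z  (μ self-dual)
  ?Bool = !Bool
    !Int = ?Int
      ?Str = !Str
        Z ↦ Z

rec Z.!Bool.?Int.!Str.Z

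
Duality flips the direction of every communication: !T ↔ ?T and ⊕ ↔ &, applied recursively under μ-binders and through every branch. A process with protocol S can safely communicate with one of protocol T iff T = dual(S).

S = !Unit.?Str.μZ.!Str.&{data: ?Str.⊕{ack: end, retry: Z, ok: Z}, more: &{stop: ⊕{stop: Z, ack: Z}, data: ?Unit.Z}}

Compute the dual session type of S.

!Unit ↦ ?Unit
  ?Str ↦ !Str
    μZ ↦ μZ  (μ self-dual)
      !Str ↦ ?Str
        &{data,more} ↦ ⊕{data,more}  (external→internal)
          • data:
            ?Str ↦ !Str
              ⊕{ack,retry,ok} ↦ &{ack,retry,ok}  (⊕→&)
                • ack:
                  end self-dual
                • retry:
                  Z self-dual
                • ok:
                  Z self-dual
          • more:
            &{stop,data} ↦ ⊕{stop,data}  (external→internal)
              • stop:
                ⊕{stop,ack} ↦ &{stop,ack}  (⊕→&)
                  • stop:
                    Z self-dual
                  • ack:
                    Z self-dual
              • data:
                ?Unit ↦ !Unit
                  Z self-dual

?Unit.!Str.μZ.?Str.⊕{data: !Str.&{ack: end, retry: Z, ok: Z}, more: ⊕{stop: &{stop: Z, ack: Z}, data: !Unit.Z}}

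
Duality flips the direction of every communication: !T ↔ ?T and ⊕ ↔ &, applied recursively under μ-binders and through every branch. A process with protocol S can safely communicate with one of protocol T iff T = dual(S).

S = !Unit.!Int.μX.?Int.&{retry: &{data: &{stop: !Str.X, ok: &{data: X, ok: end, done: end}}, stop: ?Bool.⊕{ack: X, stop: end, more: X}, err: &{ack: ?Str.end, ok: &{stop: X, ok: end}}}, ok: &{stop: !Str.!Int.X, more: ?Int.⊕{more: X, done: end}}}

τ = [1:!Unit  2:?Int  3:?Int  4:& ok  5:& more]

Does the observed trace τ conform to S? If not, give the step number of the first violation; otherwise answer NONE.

[1] !Unit  ✓  residual = !Int.μX.…
[2] got ?Int, protocol expects !Int  ✗

2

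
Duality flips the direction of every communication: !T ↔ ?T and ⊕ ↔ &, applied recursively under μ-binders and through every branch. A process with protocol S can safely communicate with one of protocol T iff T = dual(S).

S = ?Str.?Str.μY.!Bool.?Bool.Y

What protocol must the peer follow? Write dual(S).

?Str → !Str
  ?Str → !Str
    μY → μY  (μ self-dual)
      !Bool → ?Bool
        ?Bool → !Bool
          Y ↦ Y

!Str.!Str.μY.?Bool.!Bool.Y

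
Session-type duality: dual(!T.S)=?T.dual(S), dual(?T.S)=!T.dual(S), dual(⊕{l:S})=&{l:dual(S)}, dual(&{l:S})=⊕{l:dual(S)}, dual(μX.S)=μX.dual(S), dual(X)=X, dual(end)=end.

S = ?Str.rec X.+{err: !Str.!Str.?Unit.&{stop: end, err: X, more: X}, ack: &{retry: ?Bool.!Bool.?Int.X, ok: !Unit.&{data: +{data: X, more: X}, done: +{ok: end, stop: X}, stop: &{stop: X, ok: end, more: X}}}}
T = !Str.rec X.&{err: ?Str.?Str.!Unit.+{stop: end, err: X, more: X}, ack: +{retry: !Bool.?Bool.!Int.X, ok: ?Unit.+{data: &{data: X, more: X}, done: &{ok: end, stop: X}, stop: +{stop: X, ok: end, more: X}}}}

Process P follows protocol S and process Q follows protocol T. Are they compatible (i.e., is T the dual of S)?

YES

?Str vs !Str  ok
  rec X vs rec X  ok (rec unchanged)
    +{err,ack} vs &{err,ack}  ok labels match
      • err:
        !Str vs ?Str  ok
          !Str vs ?Str  ok
            ?Unit vs !Unit  ok
              &{stop,err,more} vs +{stop,err,more}  ok labels match
                • stop:
                  end vs end  ok
                • err:
                  X vs X  ok
                • more:
                  X vs X  ok
      • ack:
        &{retry,ok} vs +{retry,ok}  ok labels match
          • retry:
            ?Bool vs !Bool  ok
              !Bool vs ?Bool  ok
                ?Int vs !Int  ok
                  X vs X  ok
          • ok:
            !Unit vs ?Unit  ok
              &{data,done,stop} vs +{data,done,stop}  ok labels match
                • data:
                  +{data,more} vs &{data,more}  ok labels match
                    • data:
                      X vs X  ok
                    • more:
                      X vs X  ok
                • done:
                  +{ok,stop} vs &{ok,stop}  ok labels match
                    • ok:
                      end vs end  ok
                    • stop:
                      X vs X  ok
                • stop:
                  &{stop,ok,more} vs +{stop,ok,more}  ok labels match
                    • stop:
                      X vs X  ok
                    • ok:
                      end vs end  ok
                    • more:
                      X vs X  ok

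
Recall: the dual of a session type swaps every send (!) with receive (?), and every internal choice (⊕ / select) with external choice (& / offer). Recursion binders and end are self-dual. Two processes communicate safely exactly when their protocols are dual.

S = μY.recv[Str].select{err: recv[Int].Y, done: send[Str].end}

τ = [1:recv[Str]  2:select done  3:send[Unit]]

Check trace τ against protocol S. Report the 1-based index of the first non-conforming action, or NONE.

[1] recv[Str]  ✓  now at select{err: recv[Int].μY.…, done: send[Str].end}
[2] select done  ✓  now at send[Str].end
[3] got send[Unit], protocol expects send[Str]  ✗

3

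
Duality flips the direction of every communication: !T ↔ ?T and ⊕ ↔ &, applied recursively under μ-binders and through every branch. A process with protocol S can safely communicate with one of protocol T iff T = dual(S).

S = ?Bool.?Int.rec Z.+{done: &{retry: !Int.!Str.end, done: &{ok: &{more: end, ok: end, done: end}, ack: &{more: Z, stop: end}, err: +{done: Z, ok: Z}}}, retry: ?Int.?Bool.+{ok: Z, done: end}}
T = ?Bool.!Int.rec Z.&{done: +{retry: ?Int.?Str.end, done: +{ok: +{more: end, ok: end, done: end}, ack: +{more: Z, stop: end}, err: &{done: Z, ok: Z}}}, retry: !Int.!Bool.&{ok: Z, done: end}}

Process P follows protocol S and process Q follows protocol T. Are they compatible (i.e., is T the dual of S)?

?Bool ‖ ?Bool  ✗ same direction on both sides — not dual

NO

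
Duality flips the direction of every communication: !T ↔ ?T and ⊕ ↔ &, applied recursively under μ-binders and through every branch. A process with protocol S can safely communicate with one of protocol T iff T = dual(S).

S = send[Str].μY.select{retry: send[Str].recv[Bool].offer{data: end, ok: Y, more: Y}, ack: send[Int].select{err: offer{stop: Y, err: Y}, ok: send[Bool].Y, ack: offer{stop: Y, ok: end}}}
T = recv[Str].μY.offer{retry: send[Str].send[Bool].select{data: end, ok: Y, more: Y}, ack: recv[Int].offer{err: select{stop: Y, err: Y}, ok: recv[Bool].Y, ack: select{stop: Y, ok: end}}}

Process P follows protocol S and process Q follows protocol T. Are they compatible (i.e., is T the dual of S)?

send[Str] vs recv[Str]  match
  μY vs μY  match (μ self-dual)
    select{retry,ack} vs offer{retry,ack}  match labels match
      • retry:
        send[Str] vs send[Str]  ✗ same direction on both sides — not dual

NO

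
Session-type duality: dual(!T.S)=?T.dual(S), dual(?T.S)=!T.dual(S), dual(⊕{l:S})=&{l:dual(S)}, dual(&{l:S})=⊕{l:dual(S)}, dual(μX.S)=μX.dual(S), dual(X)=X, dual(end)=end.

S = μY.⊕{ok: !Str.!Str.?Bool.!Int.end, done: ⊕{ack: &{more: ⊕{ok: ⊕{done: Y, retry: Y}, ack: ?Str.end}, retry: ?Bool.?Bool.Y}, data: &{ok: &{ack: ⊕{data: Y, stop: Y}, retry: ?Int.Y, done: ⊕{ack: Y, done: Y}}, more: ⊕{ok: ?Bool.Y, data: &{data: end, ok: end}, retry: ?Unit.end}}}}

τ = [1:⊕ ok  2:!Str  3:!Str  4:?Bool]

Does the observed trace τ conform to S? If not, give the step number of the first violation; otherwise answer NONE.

NONE

@1 ⊕ ok  match  now at !Str.!Str.?Bool.!Int.end
@2 !Str  match  now at !Str.?Bool.!Int.end
@3 !Str  match  now at ?Bool.!Int.end
@4 ?Bool  match  now at !Int.end
all 4 steps conform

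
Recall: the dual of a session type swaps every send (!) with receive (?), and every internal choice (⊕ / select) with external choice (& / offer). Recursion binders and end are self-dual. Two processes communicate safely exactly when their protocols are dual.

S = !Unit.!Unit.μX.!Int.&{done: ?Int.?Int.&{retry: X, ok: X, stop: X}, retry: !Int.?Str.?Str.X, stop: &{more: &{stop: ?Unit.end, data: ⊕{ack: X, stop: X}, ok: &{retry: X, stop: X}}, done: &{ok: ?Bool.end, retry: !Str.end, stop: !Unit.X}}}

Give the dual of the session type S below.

!Unit = ?Unit
  !Unit = ?Unit
    μX = μX  (rec unchanged)
      !Int = ?Int
        &{done,retry,stop} = ⊕{done,retry,stop}  (external→internal)
          • done:
            ?Int = !Int
              ?Int = !Int
                &{retry,ok,stop} = ⊕{retry,ok,stop}  (external→internal)
                  • retry:
                    X self-dual
                  • ok:
                    X self-dual
                  • stop:
                    X self-dual
          • retry:
            !Int = ?Int
              ?Str = !Str
                ?Str = !Str
                  X self-dual
          • stop:
            &{more,done} = ⊕{more,done}  (external→internal)
              • more:
                &{stop,data,ok} = ⊕{stop,data,ok}  (external→internal)
                  • stop:
                    ?Unit = !Unit
                      end self-dual
                  • data:
                    ⊕{ack,stop} = &{ack,stop}  (⊕→&)
                      • ack:
                        X self-dual
                      • stop:
                        X self-dual
                  • ok:
                    &{retry,stop} = ⊕{retry,stop}  (external→internal)
                      • retry:
                        X self-dual
                      • stop:
                        X self-dual
              • done:
                &{ok,retry,stop} = ⊕{ok,retry,stop}  (external→internal)
                  • ok:
                    ?Bool = !Bool
                      end self-dual
                  • retry:
                    !Str = ?Str
                      end self-dual
                  • stop:
                    !Unit = ?Unit
                      X self-dual

?Unit.?Unit.μX.?Int.⊕{done: !Int.!Int.⊕{retry: X, ok: X, stop: X}, retry: ?Int.!Str.!Str.X, stop: ⊕{more: ⊕{stop: !Unit.end, data: &{ack: X, stop: X}, ok: ⊕{retry: X, stop: X}}, done: ⊕{ok: !Bool.end, retry: ?Str.end, stop: ?Unit.X}}}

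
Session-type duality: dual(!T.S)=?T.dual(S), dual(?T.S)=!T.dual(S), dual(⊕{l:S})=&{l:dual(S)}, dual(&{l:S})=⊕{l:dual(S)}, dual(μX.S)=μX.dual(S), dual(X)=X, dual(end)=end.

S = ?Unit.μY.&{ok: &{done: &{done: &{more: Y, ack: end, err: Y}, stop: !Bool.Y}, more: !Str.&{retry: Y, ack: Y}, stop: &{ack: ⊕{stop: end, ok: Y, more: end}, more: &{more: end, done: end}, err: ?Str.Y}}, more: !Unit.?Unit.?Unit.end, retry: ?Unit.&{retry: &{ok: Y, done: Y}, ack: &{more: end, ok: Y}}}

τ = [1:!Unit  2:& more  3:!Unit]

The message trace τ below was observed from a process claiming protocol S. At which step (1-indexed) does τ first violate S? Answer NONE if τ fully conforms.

1

[1] got !Unit, protocol expects ?Unit  ✗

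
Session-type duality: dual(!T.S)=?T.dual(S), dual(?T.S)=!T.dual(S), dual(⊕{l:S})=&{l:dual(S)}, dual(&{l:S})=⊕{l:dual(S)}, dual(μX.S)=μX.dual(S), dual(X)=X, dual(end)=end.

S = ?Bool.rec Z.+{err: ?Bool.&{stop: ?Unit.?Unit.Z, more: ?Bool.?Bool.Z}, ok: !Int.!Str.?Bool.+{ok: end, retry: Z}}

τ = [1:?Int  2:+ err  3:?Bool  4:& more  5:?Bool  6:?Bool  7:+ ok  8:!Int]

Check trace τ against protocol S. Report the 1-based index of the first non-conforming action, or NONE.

1

[1] got ?Int, protocol expects ?Bool  ✗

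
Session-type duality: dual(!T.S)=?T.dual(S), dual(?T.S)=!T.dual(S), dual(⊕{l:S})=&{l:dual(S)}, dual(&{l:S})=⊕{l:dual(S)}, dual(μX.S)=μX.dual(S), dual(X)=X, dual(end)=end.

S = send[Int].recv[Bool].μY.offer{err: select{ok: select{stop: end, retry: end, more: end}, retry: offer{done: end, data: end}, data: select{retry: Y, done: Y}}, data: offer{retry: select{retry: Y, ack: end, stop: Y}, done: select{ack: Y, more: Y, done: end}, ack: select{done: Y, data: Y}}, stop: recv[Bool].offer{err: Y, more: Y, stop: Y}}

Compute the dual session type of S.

recv[Int].send[Bool].μY.select{err: offer{ok: offer{stop: end, retry: end, more: end}, retry: select{done: end, data: end}, data: offer{retry: Y, done: Y}}, data: select{retry: offer{retry: Y, ack: end, stop: Y}, done: offer{ack: Y, more: Y, done: end}, ack: offer{done: Y, data: Y}}, stop: send[Bool].select{err: Y, more: Y, stop: Y}}

send[Int] → recv[Int]
  recv[Bool] → send[Bool]
    μY → μY  (binder kept)
      offer{err,data,stop} → select{err,data,stop}  (external→internal)
        • err:
          select{ok,retry,data} → offer{ok,retry,data}  (internal→external)
            • ok:
              select{stop,retry,more} → offer{stop,retry,more}  (internal→external)
                • stop:
                  end ↦ end
                • retry:
                  end ↦ end
                • more:
                  end ↦ end
            • retry:
              offer{done,data} → select{done,data}  (external→internal)
                • done:
                  end ↦ end
                • data:
                  end ↦ end
            • data:
              select{retry,done} → offer{retry,done}  (internal→external)
                • retry:
                  Y ↦ Y
                • done:
                  Y ↦ Y
        • data:
          offer{retry,done,ack} → select{retry,done,ack}  (external→internal)
            • retry:
              select{retry,ack,stop} → offer{retry,ack,stop}  (internal→external)
                • retry:
                  Y ↦ Y
                • ack:
                  end ↦ end
                • stop:
                  Y ↦ Y
            • done:
              select{ack,more,done} → offer{ack,more,done}  (internal→external)
                • ack:
                  Y ↦ Y
                • more:
                  Y ↦ Y
                • done:
                  end ↦ end
            • ack:
              select{done,data} → offer{done,data}  (internal→external)
                • done:
                  Y ↦ Y
                • data:
                  Y ↦ Y
        • stop:
          recv[Bool] → send[Bool]
            offer{err,more,stop} → select{err,more,stop}  (external→internal)
              • err:
                Y ↦ Y
              • more:
                Y ↦ Y
              • stop:
                Y ↦ Y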